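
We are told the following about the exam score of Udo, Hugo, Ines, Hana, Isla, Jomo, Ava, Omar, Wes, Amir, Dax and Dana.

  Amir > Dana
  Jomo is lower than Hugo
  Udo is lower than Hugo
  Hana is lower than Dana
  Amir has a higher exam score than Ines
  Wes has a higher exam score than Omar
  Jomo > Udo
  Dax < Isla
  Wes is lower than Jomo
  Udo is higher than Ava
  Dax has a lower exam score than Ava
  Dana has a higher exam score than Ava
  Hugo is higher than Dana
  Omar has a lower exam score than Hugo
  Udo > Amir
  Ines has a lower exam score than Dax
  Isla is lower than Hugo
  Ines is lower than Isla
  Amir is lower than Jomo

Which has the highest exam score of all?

Hugo

Ines is not greatest since Ines < Dax; Dax is not greatest since Dax < Ava; Omar is not greatest since Omar < Hugo; Ava is not greatest since Ava < Dana; Hana is not greatest since Hana < Dana; Dana is not greatest since Dana < Amir; Amir is not greatest since Amir < Udo; Wes is not greatest since Wes < Jomo; Udo is not greatest since Udo < Hugo; Isla is not greatest since Isla < Hugo; Jomo is not greatest since Jomo < Hugo.
Only Hugo has nothing above it, so Hugo is the highest exam score.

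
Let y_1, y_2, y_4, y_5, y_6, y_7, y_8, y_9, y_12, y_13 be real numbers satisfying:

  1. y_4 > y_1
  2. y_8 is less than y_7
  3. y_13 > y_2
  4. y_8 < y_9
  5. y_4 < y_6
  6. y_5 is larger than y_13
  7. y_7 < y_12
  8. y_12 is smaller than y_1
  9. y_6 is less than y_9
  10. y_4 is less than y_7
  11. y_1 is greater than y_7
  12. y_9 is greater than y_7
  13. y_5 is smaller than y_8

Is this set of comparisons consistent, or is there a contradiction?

We have y_4 < y_7 stated directly, yet also y_7 < y_12 < y_1 < y_4 by chaining the others — so y_7 < y_4. Contradiction.

inconsistent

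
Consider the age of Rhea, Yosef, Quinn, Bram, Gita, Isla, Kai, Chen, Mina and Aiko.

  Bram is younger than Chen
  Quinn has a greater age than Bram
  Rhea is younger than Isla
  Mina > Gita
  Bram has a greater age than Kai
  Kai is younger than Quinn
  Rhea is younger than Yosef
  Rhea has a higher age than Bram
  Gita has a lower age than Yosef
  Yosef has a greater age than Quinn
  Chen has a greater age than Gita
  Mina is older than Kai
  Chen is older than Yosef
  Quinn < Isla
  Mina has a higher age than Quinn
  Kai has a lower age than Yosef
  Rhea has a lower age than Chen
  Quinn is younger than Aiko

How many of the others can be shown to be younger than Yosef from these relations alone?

Directly below Yosef: Kai, Gita, Quinn, Rhea.
One step further: Bram (5 so far).
Nothing else is reachable below Yosef; 5 in all.

5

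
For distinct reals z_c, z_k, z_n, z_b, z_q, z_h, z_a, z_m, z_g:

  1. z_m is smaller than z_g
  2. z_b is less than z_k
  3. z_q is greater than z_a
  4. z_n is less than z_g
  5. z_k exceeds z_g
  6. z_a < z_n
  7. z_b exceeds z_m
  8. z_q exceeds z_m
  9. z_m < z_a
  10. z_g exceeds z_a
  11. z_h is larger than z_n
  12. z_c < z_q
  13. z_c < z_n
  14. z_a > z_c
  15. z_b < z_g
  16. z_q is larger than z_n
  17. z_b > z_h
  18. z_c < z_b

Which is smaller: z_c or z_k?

z_c < z_a < z_n < z_h < z_b < z_g < z_k, by transitivity through z_a, z_n, z_h, z_b, z_g.
So z_c < z_k; z_c is the smaller of the two.

z_c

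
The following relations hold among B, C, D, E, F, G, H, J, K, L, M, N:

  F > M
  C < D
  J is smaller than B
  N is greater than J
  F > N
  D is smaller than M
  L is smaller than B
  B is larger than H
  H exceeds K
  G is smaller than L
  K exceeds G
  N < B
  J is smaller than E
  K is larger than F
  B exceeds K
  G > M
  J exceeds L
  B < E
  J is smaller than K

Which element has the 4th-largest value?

Piecing the relations together gives one ordering: C < D < M < G < L < J < N < F < K < H < B < E.
The 4th largest is K.

K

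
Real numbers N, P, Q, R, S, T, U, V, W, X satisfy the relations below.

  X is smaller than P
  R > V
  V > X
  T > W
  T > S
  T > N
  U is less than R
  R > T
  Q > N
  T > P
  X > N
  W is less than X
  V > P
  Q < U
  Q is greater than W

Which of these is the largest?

R

N is not greatest since N < T; W is not greatest since W < X; X is not greatest since X < V; S is not greatest since S < T; Q is not greatest since Q < U; P is not greatest since P < T; V is not greatest since V < R; T is not greatest since T < R; U is not greatest since U < R.
Only R has nothing above it, so R is the largest.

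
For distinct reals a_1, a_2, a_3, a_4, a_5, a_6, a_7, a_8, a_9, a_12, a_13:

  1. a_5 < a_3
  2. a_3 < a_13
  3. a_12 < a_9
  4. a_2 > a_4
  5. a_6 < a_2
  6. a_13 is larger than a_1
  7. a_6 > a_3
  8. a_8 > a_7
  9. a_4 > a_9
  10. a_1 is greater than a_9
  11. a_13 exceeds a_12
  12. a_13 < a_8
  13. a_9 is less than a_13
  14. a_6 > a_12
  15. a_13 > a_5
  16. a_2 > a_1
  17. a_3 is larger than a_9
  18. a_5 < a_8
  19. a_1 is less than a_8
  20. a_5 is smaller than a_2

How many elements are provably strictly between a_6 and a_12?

2

Chaining upward from a_12 reaches: a_9, a_1, a_4, a_3, a_13, a_8, a_2.
Chaining downward from a_6 reaches: a_9, a_5, a_3.
Strictly between a_12 and a_6 are those in both lists: a_9, a_3 — 2 elements.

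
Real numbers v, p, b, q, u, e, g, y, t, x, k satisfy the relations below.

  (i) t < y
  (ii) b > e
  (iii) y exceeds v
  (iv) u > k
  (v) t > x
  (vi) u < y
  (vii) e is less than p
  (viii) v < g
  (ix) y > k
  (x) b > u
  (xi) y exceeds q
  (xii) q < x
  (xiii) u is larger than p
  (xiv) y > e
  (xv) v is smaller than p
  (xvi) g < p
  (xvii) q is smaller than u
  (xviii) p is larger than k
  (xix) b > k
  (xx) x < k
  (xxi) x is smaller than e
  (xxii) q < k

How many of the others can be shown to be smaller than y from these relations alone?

9

Directly below y: q, v, e, k, u, t.
One step further: x, p (8 so far).
One step further: g (9 so far).
Nothing else is reachable below y; 9 in all.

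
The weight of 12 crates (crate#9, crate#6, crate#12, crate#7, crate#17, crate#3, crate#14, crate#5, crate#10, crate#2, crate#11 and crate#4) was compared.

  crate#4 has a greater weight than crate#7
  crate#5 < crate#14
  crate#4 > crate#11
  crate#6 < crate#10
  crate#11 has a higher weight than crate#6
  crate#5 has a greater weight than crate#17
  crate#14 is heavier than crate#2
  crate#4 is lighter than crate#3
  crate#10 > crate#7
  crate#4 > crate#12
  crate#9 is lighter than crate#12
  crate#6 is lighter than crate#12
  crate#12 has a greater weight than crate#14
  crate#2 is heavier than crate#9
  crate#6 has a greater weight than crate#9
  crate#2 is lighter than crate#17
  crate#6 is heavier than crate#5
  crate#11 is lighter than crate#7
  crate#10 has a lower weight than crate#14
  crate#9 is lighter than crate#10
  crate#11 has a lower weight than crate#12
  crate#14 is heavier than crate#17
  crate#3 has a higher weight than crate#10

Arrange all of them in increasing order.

crate#9 < crate#2 < crate#17 < crate#5 < crate#6 < crate#11 < crate#7 < crate#10 < crate#14 < crate#12 < crate#4 < crate#3

The consecutive links are each given: crate#9 < crate#2; crate#2 < crate#17; crate#17 < crate#5; crate#5 < crate#6; crate#6 < crate#11; crate#11 < crate#7; crate#7 < crate#10; crate#10 < crate#14; crate#14 < crate#12; crate#12 < crate#4; crate#4 < crate#3.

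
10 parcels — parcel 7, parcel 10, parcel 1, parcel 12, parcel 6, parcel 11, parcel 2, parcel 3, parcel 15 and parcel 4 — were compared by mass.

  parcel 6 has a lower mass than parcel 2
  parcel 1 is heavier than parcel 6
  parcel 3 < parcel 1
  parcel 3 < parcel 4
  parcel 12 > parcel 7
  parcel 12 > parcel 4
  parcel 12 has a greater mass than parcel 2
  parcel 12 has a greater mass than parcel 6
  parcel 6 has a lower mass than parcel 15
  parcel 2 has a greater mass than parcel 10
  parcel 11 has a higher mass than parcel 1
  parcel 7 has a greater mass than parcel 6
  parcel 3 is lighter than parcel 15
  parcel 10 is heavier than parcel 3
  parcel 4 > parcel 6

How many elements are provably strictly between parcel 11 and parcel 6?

Chaining upward from parcel 6 reaches: parcel 4, parcel 7, parcel 15, parcel 1, parcel 2, parcel 12.
Chaining downward from parcel 11 reaches: parcel 3, parcel 1.
Strictly between parcel 6 and parcel 11 are those in both lists: parcel 1 — 1 element.

1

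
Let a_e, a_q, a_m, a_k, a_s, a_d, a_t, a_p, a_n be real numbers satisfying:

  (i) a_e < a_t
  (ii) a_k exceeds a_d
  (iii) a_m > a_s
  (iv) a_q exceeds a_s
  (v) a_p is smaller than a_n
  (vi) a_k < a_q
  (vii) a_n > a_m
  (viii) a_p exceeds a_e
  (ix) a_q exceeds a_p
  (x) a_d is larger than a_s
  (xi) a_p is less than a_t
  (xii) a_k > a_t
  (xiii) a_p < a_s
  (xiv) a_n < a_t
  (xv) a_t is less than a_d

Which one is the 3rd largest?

a_d

Piecing the relations together gives one ordering: a_e < a_p < a_s < a_m < a_n < a_t < a_d < a_k < a_q.
Counting 3 from the largest end gives a_d.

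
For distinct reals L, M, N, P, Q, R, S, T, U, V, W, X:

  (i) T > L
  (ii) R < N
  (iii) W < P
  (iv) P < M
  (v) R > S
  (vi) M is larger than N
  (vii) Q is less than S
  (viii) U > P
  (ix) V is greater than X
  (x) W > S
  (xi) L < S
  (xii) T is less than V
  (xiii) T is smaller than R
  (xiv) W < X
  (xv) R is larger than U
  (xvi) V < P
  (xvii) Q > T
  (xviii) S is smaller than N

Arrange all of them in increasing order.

L < T < Q < S < W < X < V < P < U < R < N < M

Each adjacent pair is fixed by a given relation: L < T; T < Q; Q < S; S < W; W < X; X < V; V < P; P < U; U < R; R < N; N < M. Chaining them end to end gives the full order.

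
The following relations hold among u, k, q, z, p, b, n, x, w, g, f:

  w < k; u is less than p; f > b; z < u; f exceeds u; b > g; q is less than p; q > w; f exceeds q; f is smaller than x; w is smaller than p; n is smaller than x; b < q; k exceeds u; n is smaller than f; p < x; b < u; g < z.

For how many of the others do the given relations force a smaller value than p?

6

From p the given relations immediately reach w, u, q.
From those, b, z — 5 in total.
From those, g — 6 in total.
Nothing else is reachable below p; 6 in all.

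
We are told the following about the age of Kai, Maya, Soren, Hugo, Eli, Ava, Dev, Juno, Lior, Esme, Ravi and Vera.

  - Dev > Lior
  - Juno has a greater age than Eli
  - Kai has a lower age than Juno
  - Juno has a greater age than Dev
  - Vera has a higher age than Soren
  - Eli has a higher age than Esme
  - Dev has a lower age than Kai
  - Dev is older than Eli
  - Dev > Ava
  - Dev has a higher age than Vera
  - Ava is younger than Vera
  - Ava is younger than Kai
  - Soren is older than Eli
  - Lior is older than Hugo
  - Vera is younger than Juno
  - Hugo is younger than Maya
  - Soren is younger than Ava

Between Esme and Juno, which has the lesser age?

The relevant relations are Esme < Eli; Eli < Soren; Soren < Ava; Ava < Vera; Vera < Dev; Dev < Kai; Kai < Juno.
Chaining these gives Esme < Eli < Soren < Ava < Vera < Dev < Kai < Juno.
So Esme < Juno; Esme is the younger of the two.

Esme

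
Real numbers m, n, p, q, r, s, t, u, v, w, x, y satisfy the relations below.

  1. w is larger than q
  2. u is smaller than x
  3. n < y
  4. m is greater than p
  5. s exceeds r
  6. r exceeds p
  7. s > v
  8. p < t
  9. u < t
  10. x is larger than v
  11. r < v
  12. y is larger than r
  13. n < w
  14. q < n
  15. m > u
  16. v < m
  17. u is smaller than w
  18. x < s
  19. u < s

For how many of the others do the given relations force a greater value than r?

Directly above r: v, s, y.
One step further: m, x (5 so far).
Nothing else is reachable above r; 5 in all.

5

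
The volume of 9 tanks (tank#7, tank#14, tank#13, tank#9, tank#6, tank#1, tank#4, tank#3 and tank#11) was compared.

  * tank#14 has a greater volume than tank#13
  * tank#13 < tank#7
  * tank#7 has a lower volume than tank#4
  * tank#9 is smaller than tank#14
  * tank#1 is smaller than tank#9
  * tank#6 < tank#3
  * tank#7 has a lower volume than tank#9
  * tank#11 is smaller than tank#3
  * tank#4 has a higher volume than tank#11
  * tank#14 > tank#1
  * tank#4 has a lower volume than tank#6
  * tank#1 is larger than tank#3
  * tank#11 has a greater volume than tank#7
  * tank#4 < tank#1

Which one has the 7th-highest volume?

Piecing the relations together gives one ordering: tank#13 < tank#7 < tank#11 < tank#4 < tank#6 < tank#3 < tank#1 < tank#9 < tank#14.
The 7th largest is tank#11.

tank#11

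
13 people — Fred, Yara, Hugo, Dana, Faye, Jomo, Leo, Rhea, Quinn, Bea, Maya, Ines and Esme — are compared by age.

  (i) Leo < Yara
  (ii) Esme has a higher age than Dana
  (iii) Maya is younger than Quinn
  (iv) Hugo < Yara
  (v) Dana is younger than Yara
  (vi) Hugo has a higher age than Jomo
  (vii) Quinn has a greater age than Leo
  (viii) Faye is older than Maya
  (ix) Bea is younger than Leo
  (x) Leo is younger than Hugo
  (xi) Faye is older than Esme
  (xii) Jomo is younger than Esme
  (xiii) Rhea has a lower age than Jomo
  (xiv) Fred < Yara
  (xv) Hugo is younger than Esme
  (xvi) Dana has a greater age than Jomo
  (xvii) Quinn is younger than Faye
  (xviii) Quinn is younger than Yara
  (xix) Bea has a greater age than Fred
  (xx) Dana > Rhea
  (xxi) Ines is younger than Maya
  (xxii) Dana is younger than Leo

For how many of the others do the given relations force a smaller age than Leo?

5

The elements the relations force below Leo are Fred, Rhea, Bea, Jomo, Dana — no chain reaches any other.
That is 5.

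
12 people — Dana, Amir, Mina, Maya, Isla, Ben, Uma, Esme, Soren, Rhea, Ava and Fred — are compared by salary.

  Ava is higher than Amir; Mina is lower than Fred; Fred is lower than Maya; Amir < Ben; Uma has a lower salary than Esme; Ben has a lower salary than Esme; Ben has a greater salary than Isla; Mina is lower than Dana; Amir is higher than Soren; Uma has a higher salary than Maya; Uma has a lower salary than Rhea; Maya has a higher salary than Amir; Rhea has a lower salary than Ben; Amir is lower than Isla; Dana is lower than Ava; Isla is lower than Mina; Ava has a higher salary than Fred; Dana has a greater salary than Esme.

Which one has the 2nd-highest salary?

The consecutive relations fix a unique order: Soren < Amir < Isla < Mina < Fred < Maya < Uma < Rhea < Ben < Esme < Dana < Ava.
The 2nd largest is Dana.

Dana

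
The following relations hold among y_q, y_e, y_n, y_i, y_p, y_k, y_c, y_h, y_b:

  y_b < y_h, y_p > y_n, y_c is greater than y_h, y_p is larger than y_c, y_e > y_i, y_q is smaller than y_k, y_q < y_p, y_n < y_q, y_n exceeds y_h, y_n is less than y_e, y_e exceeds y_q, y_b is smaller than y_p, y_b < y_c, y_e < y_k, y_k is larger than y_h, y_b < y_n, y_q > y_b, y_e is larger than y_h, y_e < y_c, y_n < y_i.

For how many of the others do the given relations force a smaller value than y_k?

6

From y_k the given relations immediately reach y_h, y_q, y_e.
From those, y_b, y_n, y_i — 6 in total.
Nothing else is reachable below y_k; 6 in all.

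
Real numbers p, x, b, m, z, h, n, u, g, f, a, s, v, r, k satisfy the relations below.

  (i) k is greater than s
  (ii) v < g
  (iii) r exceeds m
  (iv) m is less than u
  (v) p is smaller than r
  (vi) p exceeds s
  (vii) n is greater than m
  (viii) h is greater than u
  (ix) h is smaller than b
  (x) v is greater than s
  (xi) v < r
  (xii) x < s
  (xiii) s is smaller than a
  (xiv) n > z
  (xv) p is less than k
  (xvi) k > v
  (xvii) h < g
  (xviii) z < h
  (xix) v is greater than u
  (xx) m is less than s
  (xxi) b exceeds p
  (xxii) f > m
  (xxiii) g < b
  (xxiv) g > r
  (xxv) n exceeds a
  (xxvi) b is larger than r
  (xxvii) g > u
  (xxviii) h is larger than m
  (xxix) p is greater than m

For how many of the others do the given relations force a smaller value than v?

4

From v the given relations immediately reach s, u.
From those, m, x — 4 in total.
No other element is forced below v by the given relations, so the count is 4.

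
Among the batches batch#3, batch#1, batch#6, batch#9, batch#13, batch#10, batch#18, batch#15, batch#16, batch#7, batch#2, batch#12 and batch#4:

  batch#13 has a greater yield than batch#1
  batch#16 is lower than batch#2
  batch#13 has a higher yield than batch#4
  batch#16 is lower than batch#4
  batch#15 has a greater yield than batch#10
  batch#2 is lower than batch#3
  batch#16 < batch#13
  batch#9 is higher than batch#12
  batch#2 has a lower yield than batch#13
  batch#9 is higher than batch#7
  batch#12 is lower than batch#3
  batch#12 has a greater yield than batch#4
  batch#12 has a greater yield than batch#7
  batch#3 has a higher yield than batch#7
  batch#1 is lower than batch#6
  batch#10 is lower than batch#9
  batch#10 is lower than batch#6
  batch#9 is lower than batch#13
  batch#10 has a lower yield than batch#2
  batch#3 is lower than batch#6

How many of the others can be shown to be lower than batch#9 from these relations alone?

5

Directly below batch#9: batch#10, batch#7, batch#12.
One step further: batch#4 (4 so far).
One step further: batch#16 (5 so far).
No other element is forced below batch#9 by the given relations, so the count is 5.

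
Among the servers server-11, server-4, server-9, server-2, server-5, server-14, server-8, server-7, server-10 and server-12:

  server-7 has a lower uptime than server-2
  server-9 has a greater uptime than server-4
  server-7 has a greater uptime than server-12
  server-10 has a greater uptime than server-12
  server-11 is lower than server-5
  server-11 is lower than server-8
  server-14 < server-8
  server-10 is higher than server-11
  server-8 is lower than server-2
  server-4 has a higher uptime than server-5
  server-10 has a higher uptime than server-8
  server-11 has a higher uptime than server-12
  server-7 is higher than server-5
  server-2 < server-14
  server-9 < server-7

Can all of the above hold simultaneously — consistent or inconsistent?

Chaining the given relations yields server-2 < server-14 < server-8, so server-2 < server-8. But one relation states server-8 < server-2. These cannot both hold.

inconsistent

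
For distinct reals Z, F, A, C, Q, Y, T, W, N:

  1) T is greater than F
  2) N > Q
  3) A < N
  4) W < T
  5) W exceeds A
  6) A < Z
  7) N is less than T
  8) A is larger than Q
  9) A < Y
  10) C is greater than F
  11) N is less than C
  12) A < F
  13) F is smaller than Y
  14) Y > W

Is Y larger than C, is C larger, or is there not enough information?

Following every chain through C: below C we get Q, A, N, F.
Y is not reached, and no chain runs the other way from Y to C.
So the given relations leave the order of C and Y undetermined.

undetermined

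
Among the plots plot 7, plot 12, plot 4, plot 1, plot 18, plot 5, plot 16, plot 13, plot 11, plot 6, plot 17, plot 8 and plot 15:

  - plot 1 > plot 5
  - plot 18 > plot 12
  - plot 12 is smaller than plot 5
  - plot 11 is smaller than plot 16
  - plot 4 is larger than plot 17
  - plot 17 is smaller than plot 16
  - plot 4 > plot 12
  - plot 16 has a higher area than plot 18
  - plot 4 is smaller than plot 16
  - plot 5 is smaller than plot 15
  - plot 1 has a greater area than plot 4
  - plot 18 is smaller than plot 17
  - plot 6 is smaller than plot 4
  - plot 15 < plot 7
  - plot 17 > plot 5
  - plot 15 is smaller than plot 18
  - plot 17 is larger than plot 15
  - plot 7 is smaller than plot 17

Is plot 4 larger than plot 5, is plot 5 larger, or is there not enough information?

plot 4

plot 5 < plot 15 < plot 18 < plot 17 < plot 4, by transitivity through plot 15, plot 18, plot 17.
So plot 4 is larger.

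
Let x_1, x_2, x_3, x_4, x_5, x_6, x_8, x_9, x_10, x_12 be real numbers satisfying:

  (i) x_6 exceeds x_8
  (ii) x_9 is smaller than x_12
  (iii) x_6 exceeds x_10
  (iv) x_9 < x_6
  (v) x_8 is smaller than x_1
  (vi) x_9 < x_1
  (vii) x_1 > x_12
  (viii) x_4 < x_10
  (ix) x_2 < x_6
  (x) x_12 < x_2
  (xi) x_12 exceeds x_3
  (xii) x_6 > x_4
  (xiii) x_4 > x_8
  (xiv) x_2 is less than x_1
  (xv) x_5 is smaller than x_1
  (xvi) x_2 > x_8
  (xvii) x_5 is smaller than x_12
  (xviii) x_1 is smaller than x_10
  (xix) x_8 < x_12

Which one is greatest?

x_6

Chaining downward from x_6: directly below it, x_8, x_9, x_2, x_4, x_10; then x_12, x_1; then x_5, x_3.
That covers every other element, and nothing is given above x_6, so x_6 is the greatest.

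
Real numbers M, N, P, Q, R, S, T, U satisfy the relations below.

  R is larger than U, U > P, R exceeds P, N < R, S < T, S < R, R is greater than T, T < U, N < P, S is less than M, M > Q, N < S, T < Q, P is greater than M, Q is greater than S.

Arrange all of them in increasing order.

Each adjacent pair is fixed by a given relation: N < S; S < T; T < Q; Q < M; M < P; P < U; U < R. Chaining them end to end gives the full order.

N < S < T < Q < M < P < U < R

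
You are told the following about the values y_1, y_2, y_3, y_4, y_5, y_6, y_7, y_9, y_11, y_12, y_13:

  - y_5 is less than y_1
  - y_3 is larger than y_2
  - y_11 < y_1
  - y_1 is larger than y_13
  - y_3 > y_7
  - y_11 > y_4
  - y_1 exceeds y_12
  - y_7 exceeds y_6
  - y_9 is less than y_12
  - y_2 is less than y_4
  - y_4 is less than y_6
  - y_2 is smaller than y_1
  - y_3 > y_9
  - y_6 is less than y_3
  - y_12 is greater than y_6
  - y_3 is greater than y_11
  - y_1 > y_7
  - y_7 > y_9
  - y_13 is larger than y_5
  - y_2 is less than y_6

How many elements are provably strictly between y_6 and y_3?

The relations place y_6 below y_3. An element lies strictly between them when it is forced above y_6 and also forced below y_3.
Above y_6: {y_7, y_12, y_1}. Below y_3: {y_9, y_2, y_4, y_7, y_11}.
Intersection: {y_7} — 1.

1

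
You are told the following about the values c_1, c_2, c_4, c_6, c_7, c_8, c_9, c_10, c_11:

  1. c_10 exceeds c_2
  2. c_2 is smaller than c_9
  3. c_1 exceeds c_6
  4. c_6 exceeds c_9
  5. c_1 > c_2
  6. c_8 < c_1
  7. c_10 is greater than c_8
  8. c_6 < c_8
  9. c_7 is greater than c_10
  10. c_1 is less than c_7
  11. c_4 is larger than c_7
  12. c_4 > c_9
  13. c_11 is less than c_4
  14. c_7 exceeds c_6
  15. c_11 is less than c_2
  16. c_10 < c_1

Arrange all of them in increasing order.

c_11 < c_2 < c_9 < c_6 < c_8 < c_10 < c_1 < c_7 < c_4

Nothing is placed below c_11, so it is least; from there c_11 < c_2; c_2 < c_9; c_9 < c_6; c_6 < c_8; c_8 < c_10; c_10 < c_1; c_1 < c_7; c_7 < c_4, each given directly.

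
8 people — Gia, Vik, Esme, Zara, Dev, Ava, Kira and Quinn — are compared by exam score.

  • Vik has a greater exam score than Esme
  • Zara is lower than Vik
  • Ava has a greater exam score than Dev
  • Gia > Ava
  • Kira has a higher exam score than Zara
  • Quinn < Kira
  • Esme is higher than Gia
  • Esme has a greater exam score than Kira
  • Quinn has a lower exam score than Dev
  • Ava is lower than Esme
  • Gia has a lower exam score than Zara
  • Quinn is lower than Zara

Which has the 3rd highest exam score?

Piecing the relations together gives one ordering: Quinn < Dev < Ava < Gia < Zara < Kira < Esme < Vik.
The 3rd largest is Kira.

Kira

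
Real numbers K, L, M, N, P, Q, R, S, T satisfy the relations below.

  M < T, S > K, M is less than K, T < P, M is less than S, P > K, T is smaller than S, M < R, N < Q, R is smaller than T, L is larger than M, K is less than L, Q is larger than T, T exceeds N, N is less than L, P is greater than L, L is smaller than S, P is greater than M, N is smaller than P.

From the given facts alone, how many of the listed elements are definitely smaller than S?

6

Directly below S: M, K, T, L.
One step further: N, R (6 so far).
Nothing else is reachable below S; 6 in all.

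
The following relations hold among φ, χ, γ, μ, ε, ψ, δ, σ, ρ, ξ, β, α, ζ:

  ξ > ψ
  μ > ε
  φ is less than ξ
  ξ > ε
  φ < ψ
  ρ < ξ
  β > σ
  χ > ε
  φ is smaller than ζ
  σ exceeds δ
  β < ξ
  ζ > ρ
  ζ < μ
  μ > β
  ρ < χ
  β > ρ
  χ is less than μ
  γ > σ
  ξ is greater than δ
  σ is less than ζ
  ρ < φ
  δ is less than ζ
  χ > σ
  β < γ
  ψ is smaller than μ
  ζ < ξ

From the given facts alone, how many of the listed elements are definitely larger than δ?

7

The elements the relations force above δ are σ, β, γ, ζ, ξ, χ, μ — no chain reaches any other.
That is 7.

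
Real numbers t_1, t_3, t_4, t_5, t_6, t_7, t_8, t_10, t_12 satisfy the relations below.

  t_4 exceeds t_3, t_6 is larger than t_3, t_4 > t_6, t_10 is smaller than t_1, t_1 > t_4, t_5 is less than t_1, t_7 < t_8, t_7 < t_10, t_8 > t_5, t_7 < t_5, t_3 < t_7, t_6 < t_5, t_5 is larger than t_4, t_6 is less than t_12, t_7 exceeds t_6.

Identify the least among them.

t_6 is not least since t_3 < t_6; t_4 is not least since t_6 < t_4; t_12 is not least since t_6 < t_12; t_7 is not least since t_3 < t_7; t_5 is not least since t_6 < t_5; t_8 is not least since t_7 < t_8; t_10 is not least since t_7 < t_10; t_1 is not least since t_5 < t_1.
Only t_3 has nothing below it, so t_3 is the least.

t_3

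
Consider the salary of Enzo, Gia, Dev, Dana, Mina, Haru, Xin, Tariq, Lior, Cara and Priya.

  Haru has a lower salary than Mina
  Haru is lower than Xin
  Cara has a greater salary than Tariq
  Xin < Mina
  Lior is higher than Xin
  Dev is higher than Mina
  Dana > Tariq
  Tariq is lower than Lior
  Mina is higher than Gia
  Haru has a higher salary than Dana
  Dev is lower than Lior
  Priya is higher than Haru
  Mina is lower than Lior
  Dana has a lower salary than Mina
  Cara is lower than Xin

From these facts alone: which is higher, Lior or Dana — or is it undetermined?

Chaining the given relations: Dana < Haru < Xin < Mina < Dev < Lior.
So Lior is higher.

Lior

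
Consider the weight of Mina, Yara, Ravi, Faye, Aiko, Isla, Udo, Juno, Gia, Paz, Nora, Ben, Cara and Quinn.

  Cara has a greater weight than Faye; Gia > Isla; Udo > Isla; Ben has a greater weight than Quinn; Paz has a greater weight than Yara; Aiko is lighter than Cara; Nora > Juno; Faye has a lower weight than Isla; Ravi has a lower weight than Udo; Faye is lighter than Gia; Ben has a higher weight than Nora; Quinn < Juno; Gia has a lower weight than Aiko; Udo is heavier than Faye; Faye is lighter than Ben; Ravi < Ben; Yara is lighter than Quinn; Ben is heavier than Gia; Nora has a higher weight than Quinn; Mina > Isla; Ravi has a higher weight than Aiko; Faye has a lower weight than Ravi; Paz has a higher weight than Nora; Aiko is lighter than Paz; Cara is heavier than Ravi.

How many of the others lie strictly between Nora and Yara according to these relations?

2

The relations place Yara below Nora. An element lies strictly between them when it is forced above Yara and also forced below Nora.
Above Yara: {Quinn, Juno, Ben, Paz}. Below Nora: {Quinn, Juno}.
Intersection: {Quinn, Juno} — 2.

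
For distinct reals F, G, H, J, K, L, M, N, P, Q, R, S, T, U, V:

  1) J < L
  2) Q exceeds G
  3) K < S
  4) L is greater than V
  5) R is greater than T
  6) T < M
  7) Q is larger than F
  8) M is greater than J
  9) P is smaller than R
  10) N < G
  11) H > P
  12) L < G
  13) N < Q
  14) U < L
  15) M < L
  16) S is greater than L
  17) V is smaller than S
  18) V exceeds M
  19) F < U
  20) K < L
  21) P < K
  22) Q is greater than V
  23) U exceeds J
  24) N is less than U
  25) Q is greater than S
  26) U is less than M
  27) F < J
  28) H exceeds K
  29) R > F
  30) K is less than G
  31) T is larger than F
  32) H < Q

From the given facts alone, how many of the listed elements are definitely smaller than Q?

13

The elements the relations force below Q are P, K, F, T, H, J, N, U, M, V, L, G, S — no chain reaches any other.
That is 13.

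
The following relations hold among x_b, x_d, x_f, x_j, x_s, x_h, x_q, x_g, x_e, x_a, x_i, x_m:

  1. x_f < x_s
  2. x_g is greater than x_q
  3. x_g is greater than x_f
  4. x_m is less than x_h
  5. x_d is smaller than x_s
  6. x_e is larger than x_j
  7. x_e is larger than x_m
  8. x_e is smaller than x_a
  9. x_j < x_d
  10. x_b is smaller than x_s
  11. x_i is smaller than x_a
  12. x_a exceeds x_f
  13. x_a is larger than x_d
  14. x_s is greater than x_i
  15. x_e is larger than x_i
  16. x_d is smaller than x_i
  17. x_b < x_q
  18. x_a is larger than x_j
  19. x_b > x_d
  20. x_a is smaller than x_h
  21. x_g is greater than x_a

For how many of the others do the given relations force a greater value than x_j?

9

Directly above x_j: x_d, x_e, x_a.
One step further: x_b, x_i, x_s, x_h, x_g (8 so far).
One step further: x_q (9 so far).
Nothing else is reachable above x_j; 9 in all.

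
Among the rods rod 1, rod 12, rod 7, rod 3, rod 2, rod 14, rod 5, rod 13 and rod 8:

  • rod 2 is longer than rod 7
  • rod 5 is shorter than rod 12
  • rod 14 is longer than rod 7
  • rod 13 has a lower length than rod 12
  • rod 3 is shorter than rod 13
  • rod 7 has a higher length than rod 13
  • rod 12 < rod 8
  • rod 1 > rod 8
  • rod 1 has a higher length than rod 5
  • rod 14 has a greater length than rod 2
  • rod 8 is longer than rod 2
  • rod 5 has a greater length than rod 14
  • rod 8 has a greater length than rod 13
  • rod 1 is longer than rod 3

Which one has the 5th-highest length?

rod 14

The consecutive relations fix a unique order: rod 3 < rod 13 < rod 7 < rod 2 < rod 14 < rod 5 < rod 12 < rod 8 < rod 1.
The 5th largest is rod 14.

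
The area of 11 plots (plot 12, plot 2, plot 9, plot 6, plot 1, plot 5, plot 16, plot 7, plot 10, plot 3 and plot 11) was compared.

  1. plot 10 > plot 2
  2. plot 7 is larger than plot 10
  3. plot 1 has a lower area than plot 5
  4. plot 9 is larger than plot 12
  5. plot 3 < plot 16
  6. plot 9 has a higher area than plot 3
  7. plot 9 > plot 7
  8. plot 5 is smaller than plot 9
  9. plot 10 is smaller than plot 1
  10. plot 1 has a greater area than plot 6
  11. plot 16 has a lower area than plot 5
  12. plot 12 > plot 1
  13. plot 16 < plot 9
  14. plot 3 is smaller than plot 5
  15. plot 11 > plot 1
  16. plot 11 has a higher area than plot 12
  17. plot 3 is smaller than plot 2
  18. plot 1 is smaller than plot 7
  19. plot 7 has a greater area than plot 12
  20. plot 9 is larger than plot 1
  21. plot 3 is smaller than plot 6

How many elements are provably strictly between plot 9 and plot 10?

4

The relations place plot 10 below plot 9. An element lies strictly between them when it is forced above plot 10 and also forced below plot 9.
Above plot 10: {plot 1, plot 12, plot 5, plot 11, plot 7}. Below plot 9: {plot 3, plot 6, plot 2, plot 16, plot 1, plot 12, plot 5, plot 7}.
Intersection: {plot 1, plot 12, plot 5, plot 7} — 4.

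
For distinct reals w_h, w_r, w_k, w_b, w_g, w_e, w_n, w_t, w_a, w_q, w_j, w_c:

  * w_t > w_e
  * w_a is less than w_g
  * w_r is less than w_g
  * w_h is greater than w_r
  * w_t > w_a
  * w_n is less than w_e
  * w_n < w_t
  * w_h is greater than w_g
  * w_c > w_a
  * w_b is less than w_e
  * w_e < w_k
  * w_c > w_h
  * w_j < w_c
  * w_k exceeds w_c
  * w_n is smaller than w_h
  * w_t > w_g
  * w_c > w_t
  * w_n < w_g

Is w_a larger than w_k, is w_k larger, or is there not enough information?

w_a < w_g and w_g < w_t give w_a < w_t.
With w_t < w_c: w_a < w_g < w_t < w_c.
With w_c < w_k: w_a < w_g < w_t < w_c < w_k.
So w_k is larger.

w_k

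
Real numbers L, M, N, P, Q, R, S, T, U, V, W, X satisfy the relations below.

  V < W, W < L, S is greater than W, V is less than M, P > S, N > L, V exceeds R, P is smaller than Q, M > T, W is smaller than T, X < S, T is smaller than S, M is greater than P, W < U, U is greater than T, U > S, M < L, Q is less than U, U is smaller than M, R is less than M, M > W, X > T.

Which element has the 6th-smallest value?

Piecing the relations together gives one ordering: R < V < W < T < X < S < P < Q < U < M < L < N.
Counting 6 from the smallest end gives S.

S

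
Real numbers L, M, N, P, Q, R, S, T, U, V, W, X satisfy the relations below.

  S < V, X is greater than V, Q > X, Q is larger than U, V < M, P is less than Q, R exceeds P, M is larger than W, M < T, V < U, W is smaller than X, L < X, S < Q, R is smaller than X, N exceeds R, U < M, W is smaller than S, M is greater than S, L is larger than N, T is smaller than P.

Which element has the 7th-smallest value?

P

Piecing the relations together gives one ordering: W < S < V < U < M < T < P < R < N < L < X < Q.
The 7th smallest is P.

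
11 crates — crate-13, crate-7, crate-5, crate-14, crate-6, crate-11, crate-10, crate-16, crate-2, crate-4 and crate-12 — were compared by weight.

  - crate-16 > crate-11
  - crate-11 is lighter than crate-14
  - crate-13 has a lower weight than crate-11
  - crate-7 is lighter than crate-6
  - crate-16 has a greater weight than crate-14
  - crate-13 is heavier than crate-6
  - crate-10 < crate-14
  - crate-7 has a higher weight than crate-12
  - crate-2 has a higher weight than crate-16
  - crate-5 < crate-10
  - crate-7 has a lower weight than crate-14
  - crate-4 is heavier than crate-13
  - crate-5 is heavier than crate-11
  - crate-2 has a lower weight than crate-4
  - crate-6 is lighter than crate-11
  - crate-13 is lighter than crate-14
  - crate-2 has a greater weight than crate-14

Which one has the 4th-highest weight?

The consecutive relations fix a unique order: crate-12 < crate-7 < crate-6 < crate-13 < crate-11 < crate-5 < crate-10 < crate-14 < crate-16 < crate-2 < crate-4.
Counting 4 from the largest end gives crate-14.

crate-14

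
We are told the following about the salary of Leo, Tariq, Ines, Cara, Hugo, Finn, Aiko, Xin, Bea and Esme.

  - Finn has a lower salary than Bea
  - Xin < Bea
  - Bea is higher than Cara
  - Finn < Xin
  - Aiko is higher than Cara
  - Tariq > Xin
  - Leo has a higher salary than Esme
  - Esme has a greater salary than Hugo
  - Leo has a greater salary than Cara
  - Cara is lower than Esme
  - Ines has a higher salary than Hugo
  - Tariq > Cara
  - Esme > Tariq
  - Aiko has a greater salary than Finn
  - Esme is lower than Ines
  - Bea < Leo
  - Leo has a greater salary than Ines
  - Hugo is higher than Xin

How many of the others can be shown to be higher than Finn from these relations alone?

The elements the relations force above Finn are Xin, Aiko, Hugo, Tariq, Esme, Ines, Bea, Leo — no chain reaches any other.
That is 8.

8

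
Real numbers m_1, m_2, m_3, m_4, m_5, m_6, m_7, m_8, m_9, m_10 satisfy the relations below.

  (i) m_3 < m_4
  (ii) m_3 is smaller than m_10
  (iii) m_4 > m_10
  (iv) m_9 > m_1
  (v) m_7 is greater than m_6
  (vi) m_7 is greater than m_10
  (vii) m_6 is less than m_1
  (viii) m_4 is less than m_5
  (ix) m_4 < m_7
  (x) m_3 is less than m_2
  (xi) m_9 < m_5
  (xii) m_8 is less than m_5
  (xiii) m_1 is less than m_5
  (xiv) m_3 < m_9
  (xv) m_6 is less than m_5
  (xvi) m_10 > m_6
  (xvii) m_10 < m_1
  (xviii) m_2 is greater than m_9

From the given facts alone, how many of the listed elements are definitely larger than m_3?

The elements the relations force above m_3 are m_10, m_4, m_1, m_9, m_7, m_2, m_5 — no chain reaches any other.
That is 7.

7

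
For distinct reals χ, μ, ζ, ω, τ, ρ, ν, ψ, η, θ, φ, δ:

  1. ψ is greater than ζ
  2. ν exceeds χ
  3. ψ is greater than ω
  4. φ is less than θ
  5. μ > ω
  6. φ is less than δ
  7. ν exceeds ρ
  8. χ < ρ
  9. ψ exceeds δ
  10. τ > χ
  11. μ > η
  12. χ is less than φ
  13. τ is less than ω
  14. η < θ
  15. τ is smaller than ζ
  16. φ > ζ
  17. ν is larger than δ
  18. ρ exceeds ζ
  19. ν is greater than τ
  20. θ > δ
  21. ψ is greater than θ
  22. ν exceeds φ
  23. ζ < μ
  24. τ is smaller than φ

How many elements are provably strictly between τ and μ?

The relations place τ below μ. An element lies strictly between them when it is forced above τ and also forced below μ.
Above τ: {ζ, φ, ω, δ, ρ, ν, θ, ψ}. Below μ: {χ, ζ, ω, η}.
Intersection: {ζ, ω} — 2.

2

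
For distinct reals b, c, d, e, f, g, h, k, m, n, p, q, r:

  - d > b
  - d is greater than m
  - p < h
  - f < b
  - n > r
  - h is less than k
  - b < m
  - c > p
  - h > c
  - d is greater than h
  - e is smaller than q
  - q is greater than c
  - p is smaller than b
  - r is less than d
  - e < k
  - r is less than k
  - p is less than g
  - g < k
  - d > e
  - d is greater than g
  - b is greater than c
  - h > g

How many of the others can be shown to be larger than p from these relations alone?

Directly above p: g, c, h, b.
One step further: q, m, d, k (8 so far).
No other element is forced above p by the given relations, so the count is 8.

8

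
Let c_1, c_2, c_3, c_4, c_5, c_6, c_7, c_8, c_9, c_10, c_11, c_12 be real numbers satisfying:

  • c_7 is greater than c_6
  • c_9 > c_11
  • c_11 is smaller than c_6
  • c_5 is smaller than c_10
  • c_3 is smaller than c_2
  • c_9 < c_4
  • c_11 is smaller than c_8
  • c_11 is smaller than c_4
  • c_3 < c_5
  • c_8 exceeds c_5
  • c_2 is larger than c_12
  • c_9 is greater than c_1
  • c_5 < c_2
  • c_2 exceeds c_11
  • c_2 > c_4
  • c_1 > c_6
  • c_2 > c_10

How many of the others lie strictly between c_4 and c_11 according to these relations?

Chaining upward from c_11 reaches: c_6, c_1, c_9, c_7, c_8, c_2.
Chaining downward from c_4 reaches: c_6, c_1, c_9.
Strictly between c_11 and c_4 are those in both lists: c_6, c_1, c_9 — 3 elements.

3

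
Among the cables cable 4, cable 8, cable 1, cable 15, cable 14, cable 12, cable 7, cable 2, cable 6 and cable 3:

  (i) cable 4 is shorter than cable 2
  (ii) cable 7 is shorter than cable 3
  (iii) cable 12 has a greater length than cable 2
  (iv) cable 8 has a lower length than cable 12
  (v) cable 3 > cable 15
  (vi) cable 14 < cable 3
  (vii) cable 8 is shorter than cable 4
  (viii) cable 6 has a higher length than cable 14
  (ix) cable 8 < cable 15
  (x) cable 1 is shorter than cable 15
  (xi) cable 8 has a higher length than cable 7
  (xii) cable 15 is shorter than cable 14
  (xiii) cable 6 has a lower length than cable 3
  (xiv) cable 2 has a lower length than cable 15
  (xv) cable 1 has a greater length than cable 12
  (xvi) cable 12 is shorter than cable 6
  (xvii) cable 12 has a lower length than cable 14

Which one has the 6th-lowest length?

cable 1

Piecing the relations together gives one ordering: cable 7 < cable 8 < cable 4 < cable 2 < cable 12 < cable 1 < cable 15 < cable 14 < cable 6 < cable 3.
Counting 6 from the smallest end gives cable 1.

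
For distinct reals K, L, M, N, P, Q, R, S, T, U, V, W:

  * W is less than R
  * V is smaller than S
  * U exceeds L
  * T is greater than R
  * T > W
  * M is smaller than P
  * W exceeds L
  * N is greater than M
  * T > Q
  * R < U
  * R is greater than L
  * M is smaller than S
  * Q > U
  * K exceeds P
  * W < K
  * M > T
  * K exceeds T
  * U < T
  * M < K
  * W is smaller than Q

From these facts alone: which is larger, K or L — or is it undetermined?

K

L < W and W < R give L < R.
With R < U: L < W < R < U.
Then U < Q extends the chain to Q.
With Q < T: L < W < R < U < Q < T.
With T < M: L < W < R < U < Q < T < M.
With M < P: L < W < R < U < Q < T < M < P.
Then P < K extends the chain to K.
So K is larger.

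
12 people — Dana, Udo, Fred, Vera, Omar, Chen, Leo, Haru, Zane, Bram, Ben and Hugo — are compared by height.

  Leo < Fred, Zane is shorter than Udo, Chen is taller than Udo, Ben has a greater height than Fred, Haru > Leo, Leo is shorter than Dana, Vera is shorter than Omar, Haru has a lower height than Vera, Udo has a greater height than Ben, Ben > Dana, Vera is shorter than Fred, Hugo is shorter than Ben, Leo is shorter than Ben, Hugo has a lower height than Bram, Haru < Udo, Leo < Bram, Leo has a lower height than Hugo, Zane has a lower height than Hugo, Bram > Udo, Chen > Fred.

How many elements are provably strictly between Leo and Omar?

Chaining upward from Leo reaches: Hugo, Haru, Vera, Fred, Dana, Ben, Udo, Bram, Chen.
Chaining downward from Omar reaches: Haru, Vera.
Strictly between Leo and Omar are those in both lists: Haru, Vera — 2 elements.

2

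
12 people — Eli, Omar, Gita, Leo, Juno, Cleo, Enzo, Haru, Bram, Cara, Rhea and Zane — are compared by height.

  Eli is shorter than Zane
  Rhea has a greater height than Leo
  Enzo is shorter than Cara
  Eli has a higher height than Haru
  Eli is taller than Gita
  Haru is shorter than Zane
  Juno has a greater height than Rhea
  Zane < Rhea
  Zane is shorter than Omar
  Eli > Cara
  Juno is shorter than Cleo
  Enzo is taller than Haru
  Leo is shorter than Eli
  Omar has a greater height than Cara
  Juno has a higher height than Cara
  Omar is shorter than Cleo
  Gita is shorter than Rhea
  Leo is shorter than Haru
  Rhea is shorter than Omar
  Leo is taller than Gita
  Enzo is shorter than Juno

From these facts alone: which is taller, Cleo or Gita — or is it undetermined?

The relevant relations are Gita < Leo; Leo < Haru; Haru < Enzo; Enzo < Cara; Cara < Eli; Eli < Zane; Zane < Rhea; Rhea < Omar; Omar < Cleo.
Together: Gita < Leo < Haru < Enzo < Cara < Eli < Zane < Rhea < Omar < Cleo.
So Cleo is taller.

Cleo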